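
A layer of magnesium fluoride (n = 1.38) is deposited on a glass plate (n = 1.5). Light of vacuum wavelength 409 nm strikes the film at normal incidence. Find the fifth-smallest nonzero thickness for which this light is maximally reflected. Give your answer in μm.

Top surface (1.0 → 1.38): reflection off a higher-index medium gives a half-wave phase shift.
Bottom surface (1.38 → 1.5): reflection off a higher-index medium gives a half-wave phase shift.
Zero or two π shifts → no net half-wave offset.
So the condition for constructive reflection is 2 n t = m λ.
The fifth-smallest nonzero thickness corresponds to m = 5: t = m λ / (2 n) = 5.00 × 409 / (2 × 1.38) = 741 nm.

0.741 μm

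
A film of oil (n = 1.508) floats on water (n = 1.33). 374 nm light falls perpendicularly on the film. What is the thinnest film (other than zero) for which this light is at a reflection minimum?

124 nm

At the upper boundary (n = 1.0 to n = 1.508) the reflected ray undergoes a half-wave phase shift.
At the lower boundary (n = 1.508 to n = 1.33) the reflected ray undergoes no phase shift.
Exactly one π shift → a net half-wave offset.
With one net inversion, destructive interference in reflection requires 2 n t = m λ.
Minimum nonzero at m = 1: t = λ / (2 n) = 374 / (2 × 1.508) = 124 nm.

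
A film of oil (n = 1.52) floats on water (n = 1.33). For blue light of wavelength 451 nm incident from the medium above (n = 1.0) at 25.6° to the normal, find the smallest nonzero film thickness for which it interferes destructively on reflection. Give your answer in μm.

Ray reflecting at the top interface goes from n = 1.0 toward n = 1.52: a half-wave phase shift.
Ray reflecting at the bottom interface goes from n = 1.52 toward n = 1.33: no phase shift.
Net: one phase inversion between the two reflected rays.
With one net inversion, destructive interference in reflection requires 2 n t cos θ_r = m λ.
Snell's law: 1.0 sin 25.6° = 1.52 sin θ_r → sin θ_r = 0.284, cos θ_r = 0.959.
Minimum nonzero at m = 1: t = λ / (2 n cos θ_r) = 451 / (2 × 1.52 × 0.959) = 155 nm.

0.155 μm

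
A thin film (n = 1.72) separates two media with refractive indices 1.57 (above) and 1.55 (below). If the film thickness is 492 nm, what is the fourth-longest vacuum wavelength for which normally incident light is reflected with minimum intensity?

At the upper boundary (n = 1.57 to n = 1.72) the reflected ray undergoes a half-wave phase shift.
At the lower boundary (n = 1.72 to n = 1.55) the reflected ray undergoes no phase shift.
Exactly one π shift → a net half-wave offset.
For dark reflection here: 2 n t = m λ.
λ = 2 n t / m. The fourth-longest wavelength is m = 4: λ = 2 × 1.72 × 492 / 4.00 = 423 nm.

423 nm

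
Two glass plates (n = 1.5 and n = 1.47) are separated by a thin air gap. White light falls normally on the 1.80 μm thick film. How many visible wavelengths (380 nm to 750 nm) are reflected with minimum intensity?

Top surface (1.5 → 1.0): reflection off a lower-index medium gives no phase shift.
Bottom surface (1.0 → 1.47): reflection off a higher-index medium gives a half-wave phase shift.
The two reflections differ by half a wavelength.
With one net inversion, destructive interference in reflection requires 2 n t = m λ.
λ = 2 n t / m = 3600 / m nm.
m=4: 900 nm (IR); m=5: 720 nm (visible); m=6: 600 nm (visible); m=7: 514 nm (visible); m=8: 450 nm (visible); m=9: 400 nm (visible); m=10: 360 nm (UV).

5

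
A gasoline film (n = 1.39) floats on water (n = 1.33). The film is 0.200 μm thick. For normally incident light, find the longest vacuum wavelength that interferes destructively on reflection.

556 nm

Top surface (1.0 → 1.39): reflection off a higher-index medium gives a half-wave phase shift.
Ray reflecting at the bottom interface goes from n = 1.39 toward n = 1.33: no phase shift.
Net: one phase inversion between the two reflected rays.
So the condition for destructive reflection is 2 n t = m λ.
λ = 2 n t / m. The longest wavelength is m = 1: λ = 2 × 1.39 × 200 / 1.00 = 556 nm.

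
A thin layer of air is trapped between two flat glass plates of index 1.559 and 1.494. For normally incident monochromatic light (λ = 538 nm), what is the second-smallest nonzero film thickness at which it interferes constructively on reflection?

At the upper boundary (n = 1.559 to n = 1.0) the reflected ray undergoes no phase shift.
Ray reflecting at the bottom interface goes from n = 1.0 toward n = 1.494: a half-wave phase shift.
Exactly one π shift → a net half-wave offset.
So the condition for constructive reflection is 2 n t = (m + ½) λ.
The second-smallest nonzero thickness corresponds to m = 1: t = (m + ½) λ / (2 n) = 1.50 × 538 / (2 × 1.0) = 404 nm.

404 nm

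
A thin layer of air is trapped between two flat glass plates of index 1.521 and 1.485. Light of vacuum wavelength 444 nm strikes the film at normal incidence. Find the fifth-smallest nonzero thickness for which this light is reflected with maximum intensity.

999 nm

Ray reflecting at the top interface goes from n = 1.521 toward n = 1.0: no phase shift.
Ray reflecting at the bottom interface goes from n = 1.0 toward n = 1.485: a half-wave phase shift.
Net: one phase inversion between the two reflected rays.
For bright reflection here: 2 n t = (m + ½) λ.
The fifth-smallest nonzero thickness corresponds to m = 4: t = (m + ½) λ / (2 n) = 4.50 × 444 / (2 × 1.0) = 999 nm.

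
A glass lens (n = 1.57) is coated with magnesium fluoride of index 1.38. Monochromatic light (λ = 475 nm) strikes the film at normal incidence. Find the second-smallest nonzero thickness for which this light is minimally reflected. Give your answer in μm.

0.258 μm

Ray reflecting at the top interface goes from n = 1.0 toward n = 1.38: a half-wave phase shift.
Ray reflecting at the bottom interface goes from n = 1.38 toward n = 1.57: a half-wave phase shift.
The two reflections carry the same phase change, so no net offset.
With no net inversion, destructive interference in reflection requires 2 n t = (m + ½) λ.
The second-smallest nonzero thickness corresponds to m = 1: t = (m + ½) λ / (2 n) = 1.50 × 475 / (2 × 1.38) = 258 nm.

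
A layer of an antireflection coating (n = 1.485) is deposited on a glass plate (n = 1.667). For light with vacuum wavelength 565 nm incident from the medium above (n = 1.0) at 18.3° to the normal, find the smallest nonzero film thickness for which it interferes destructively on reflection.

97.3 nm

Ray reflecting at the top interface goes from n = 1.0 toward n = 1.485: a half-wave phase shift.
Ray reflecting at the bottom interface goes from n = 1.485 toward n = 1.667: a half-wave phase shift.
The two reflections carry the same phase change, so no net offset.
For minimum reflection here: 2 n t cos θ_r = (m + ½) λ.
Snell's law: 1.0 sin 18.3° = 1.485 sin θ_r → sin θ_r = 0.211, cos θ_r = 0.977.
Minimum at m = 0: t = λ / (4 n cos θ_r) = 565 / (4 × 1.485 × 0.977) = 97.3 nm.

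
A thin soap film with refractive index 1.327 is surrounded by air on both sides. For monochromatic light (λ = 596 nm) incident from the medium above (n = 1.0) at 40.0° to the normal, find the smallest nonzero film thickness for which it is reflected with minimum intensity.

257 nm

At the upper boundary (n = 1.0 to n = 1.327) the reflected ray undergoes a half-wave phase shift.
At the lower boundary (n = 1.327 to n = 1.0) the reflected ray undergoes no phase shift.
The two reflections differ by half a wavelength.
So the condition for destructive reflection is 2 n t cos θ_r = m λ.
Snell's law: 1.0 sin 40.0° = 1.327 sin θ_r → sin θ_r = 0.484, cos θ_r = 0.875.
Minimum nonzero at m = 1: t = λ / (2 n cos θ_r) = 596 / (2 × 1.327 × 0.875) = 257 nm.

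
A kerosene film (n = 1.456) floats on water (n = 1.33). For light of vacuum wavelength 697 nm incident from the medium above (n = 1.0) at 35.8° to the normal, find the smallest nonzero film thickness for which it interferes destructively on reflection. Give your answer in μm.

0.261 μm

Ray reflecting at the top interface goes from n = 1.0 toward n = 1.456: a half-wave phase shift.
Bottom surface (1.456 → 1.33): reflection off a lower-index medium gives no phase shift.
The two reflections differ by half a wavelength.
So the condition for destructive reflection is 2 n t cos θ_r = m λ.
Snell's law: 1.0 sin 35.8° = 1.456 sin θ_r → sin θ_r = 0.402, cos θ_r = 0.916.
Minimum nonzero at m = 1: t = λ / (2 n cos θ_r) = 697 / (2 × 1.456 × 0.916) = 261 nm.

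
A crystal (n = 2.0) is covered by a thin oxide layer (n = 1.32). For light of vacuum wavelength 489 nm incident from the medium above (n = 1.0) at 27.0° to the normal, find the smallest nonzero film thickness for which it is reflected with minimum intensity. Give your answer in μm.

Top surface (1.0 → 1.32): reflection off a higher-index medium gives a half-wave phase shift.
Ray reflecting at the bottom interface goes from n = 1.32 toward n = 2.0: a half-wave phase shift.
Net: no relative phase inversion (both shifts match).
So the condition for destructive reflection is 2 n t cos θ_r = (m + ½) λ.
Snell's law: 1.0 sin 27.0° = 1.32 sin θ_r → sin θ_r = 0.344, cos θ_r = 0.939.
Minimum at m = 0: t = λ / (4 n cos θ_r) = 489 / (4 × 1.32 × 0.939) = 98.6 nm.

0.0986 μm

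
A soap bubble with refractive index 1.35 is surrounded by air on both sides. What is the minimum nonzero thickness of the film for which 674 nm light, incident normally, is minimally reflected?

250 nm

Ray reflecting at the top interface goes from n = 1.0 toward n = 1.35: a half-wave phase shift.
Ray reflecting at the bottom interface goes from n = 1.35 toward n = 1.0: no phase shift.
The two reflections differ by half a wavelength.
With one net inversion, destructive interference in reflection requires 2 n t = m λ.
Minimum nonzero at m = 1: t = λ / (2 n) = 674 / (2 × 1.35) = 250 nm.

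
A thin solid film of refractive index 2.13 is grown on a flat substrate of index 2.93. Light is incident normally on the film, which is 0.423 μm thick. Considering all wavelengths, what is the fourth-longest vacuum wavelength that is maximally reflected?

Top surface (1.0 → 2.13): reflection off a higher-index medium gives a half-wave phase shift.
Bottom surface (2.13 → 2.93): reflection off a higher-index medium gives a half-wave phase shift.
The two reflections carry the same phase change, so no net offset.
For strong reflection here: 2 n t = m λ.
λ = 2 n t / m. The fourth-longest wavelength is m = 4: λ = 2 × 2.13 × 423 / 4.00 = 450 nm.

450 nm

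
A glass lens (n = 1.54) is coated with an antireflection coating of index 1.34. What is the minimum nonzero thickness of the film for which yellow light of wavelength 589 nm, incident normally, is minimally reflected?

110 nm

Ray reflecting at the top interface goes from n = 1.0 toward n = 1.34: a half-wave phase shift.
Bottom surface (1.34 → 1.54): reflection off a higher-index medium gives a half-wave phase shift.
Zero or two π shifts → no net half-wave offset.
With no net inversion, destructive interference in reflection requires 2 n t = (m + ½) λ.
Minimum at m = 0: t = λ / (4 n) = 589 / (4 × 1.34) = 110 nm.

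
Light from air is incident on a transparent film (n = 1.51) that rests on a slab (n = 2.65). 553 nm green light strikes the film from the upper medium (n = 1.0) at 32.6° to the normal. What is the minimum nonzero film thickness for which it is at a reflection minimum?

98.0 nm

At the upper boundary (n = 1.0 to n = 1.51) the reflected ray undergoes a half-wave phase shift.
Ray reflecting at the bottom interface goes from n = 1.51 toward n = 2.65: a half-wave phase shift.
Zero or two π shifts → no net half-wave offset.
So the condition for destructive reflection is 2 n t cos θ_r = (m + ½) λ.
Snell's law: 1.0 sin 32.6° = 1.51 sin θ_r → sin θ_r = 0.357, cos θ_r = 0.934.
Minimum at m = 0: t = λ / (4 n cos θ_r) = 553 / (4 × 1.51 × 0.934) = 98.0 nm.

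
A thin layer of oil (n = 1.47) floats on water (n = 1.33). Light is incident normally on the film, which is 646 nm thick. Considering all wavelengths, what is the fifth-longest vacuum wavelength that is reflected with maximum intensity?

At the upper boundary (n = 1.0 to n = 1.47) the reflected ray undergoes a half-wave phase shift.
Bottom surface (1.47 → 1.33): reflection off a lower-index medium gives no phase shift.
The two reflections differ by half a wavelength.
For bright reflection here: 2 n t = (m + ½) λ.
λ = 2 n t / (m + ½). The fifth-longest wavelength is m = 4: λ = 2 × 1.47 × 646 / 4.50 = 422 nm.

422 nm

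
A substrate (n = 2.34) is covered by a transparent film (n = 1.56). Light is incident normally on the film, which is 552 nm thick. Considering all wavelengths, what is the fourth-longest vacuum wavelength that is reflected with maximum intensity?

At the upper boundary (n = 1.0 to n = 1.56) the reflected ray undergoes a half-wave phase shift.
Bottom surface (1.56 → 2.34): reflection off a higher-index medium gives a half-wave phase shift.
The two reflections carry the same phase change, so no net offset.
With no net inversion, constructive interference in reflection requires 2 n t = m λ.
λ = 2 n t / m. The fourth-longest wavelength is m = 4: λ = 2 × 1.56 × 552 / 4.00 = 431 nm.

431 nm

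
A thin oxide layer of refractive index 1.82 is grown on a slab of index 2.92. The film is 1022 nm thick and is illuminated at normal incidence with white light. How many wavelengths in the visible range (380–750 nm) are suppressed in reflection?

Ray reflecting at the top interface goes from n = 1.0 toward n = 1.82: a half-wave phase shift.
At the lower boundary (n = 1.82 to n = 2.92) the reflected ray undergoes a half-wave phase shift.
Net: no relative phase inversion (both shifts match).
With no net inversion, destructive interference in reflection requires 2 n t = (m + ½) λ.
λ = 2 n t / (m + ½) = 3720 / (m + ½) nm.
m=4: 827 nm (IR); m=5: 676 nm (visible); m=6: 572 nm (visible); m=7: 496 nm (visible); m=8: 438 nm (visible); m=9: 392 nm (visible); m=10: 354 nm (UV).

5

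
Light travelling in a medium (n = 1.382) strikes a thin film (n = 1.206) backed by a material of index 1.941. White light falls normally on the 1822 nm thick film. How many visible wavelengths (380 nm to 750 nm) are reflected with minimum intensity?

Top surface (1.382 → 1.206): reflection off a lower-index medium gives no phase shift.
Bottom surface (1.206 → 1.941): reflection off a higher-index medium gives a half-wave phase shift.
Net: one phase inversion between the two reflected rays.
For minimum reflection here: 2 n t = m λ.
λ = 2 n t / m = 4395 / m nm.
m=5: 879 nm (IR); m=6: 732 nm (visible); m=7: 628 nm (visible); m=8: 549 nm (visible); m=9: 488 nm (visible); m=10: 439 nm (visible); m=11: 400 nm (visible); m=12: 366 nm (UV).

6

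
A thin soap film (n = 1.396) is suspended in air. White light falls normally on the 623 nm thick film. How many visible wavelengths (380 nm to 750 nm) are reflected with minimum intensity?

2

Ray reflecting at the top interface goes from n = 1.0 toward n = 1.396: a half-wave phase shift.
Ray reflecting at the bottom interface goes from n = 1.396 toward n = 1.0: no phase shift.
Net: one phase inversion between the two reflected rays.
With one net inversion, destructive interference in reflection requires 2 n t = m λ.
λ = 2 n t / m = 1739 / m nm.
m=2: 870 nm (IR); m=3: 580 nm (visible); m=4: 435 nm (visible); m=5: 348 nm (UV).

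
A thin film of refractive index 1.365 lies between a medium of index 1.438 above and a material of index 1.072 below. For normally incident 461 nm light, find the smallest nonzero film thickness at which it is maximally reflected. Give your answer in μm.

0.169 μm

Ray reflecting at the top interface goes from n = 1.438 toward n = 1.365: no phase shift.
Bottom surface (1.365 → 1.072): reflection off a lower-index medium gives no phase shift.
The two reflections carry the same phase change, so no net offset.
For maximum reflection here: 2 n t = m λ.
Minimum nonzero at m = 1: t = λ / (2 n) = 461 / (2 × 1.365) = 169 nm.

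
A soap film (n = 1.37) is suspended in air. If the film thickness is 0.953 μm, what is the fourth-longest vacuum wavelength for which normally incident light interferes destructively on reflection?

653 nm

Ray reflecting at the top interface goes from n = 1.0 toward n = 1.37: a half-wave phase shift.
Ray reflecting at the bottom interface goes from n = 1.37 toward n = 1.0: no phase shift.
The two reflections differ by half a wavelength.
So the condition for destructive reflection is 2 n t = m λ.
λ = 2 n t / m. The fourth-longest wavelength is m = 4: λ = 2 × 1.37 × 953 / 4.00 = 653 nm.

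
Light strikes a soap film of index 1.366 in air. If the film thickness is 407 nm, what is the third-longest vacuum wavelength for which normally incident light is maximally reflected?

445 nm

At the upper boundary (n = 1.0 to n = 1.366) the reflected ray undergoes a half-wave phase shift.
Ray reflecting at the bottom interface goes from n = 1.366 toward n = 1.0: no phase shift.
Net: one phase inversion between the two reflected rays.
So the condition for constructive reflection is 2 n t = (m + ½) λ.
λ = 2 n t / (m + ½). The third-longest wavelength is m = 2: λ = 2 × 1.366 × 407 / 2.50 = 445 nm.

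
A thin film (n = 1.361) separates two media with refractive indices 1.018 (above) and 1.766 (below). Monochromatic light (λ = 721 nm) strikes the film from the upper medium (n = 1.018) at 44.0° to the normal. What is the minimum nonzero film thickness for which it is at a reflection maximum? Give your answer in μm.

0.310 μm

Top surface (1.018 → 1.361): reflection off a higher-index medium gives a half-wave phase shift.
At the lower boundary (n = 1.361 to n = 1.766) the reflected ray undergoes a half-wave phase shift.
Zero or two π shifts → no net half-wave offset.
So the condition for constructive reflection is 2 n t cos θ_r = m λ.
Snell's law: 1.018 sin 44.0° = 1.361 sin θ_r → sin θ_r = 0.520, cos θ_r = 0.854.
Minimum nonzero at m = 1: t = λ / (2 n cos θ_r) = 721 / (2 × 1.361 × 0.854) = 310 nm.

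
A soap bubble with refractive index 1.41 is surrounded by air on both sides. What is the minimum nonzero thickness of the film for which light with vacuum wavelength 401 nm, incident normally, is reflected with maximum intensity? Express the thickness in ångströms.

Ray reflecting at the top interface goes from n = 1.0 toward n = 1.41: a half-wave phase shift.
Ray reflecting at the bottom interface goes from n = 1.41 toward n = 1.0: no phase shift.
The two reflections differ by half a wavelength.
For bright reflection here: 2 n t = (m + ½) λ.
Minimum at m = 0: t = λ / (4 n) = 401 / (4 × 1.41) = 71.1 nm.

711 Å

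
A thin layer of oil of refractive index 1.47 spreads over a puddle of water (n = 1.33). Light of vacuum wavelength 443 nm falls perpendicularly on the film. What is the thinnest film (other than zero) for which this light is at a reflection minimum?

151 nm

At the upper boundary (n = 1.0 to n = 1.47) the reflected ray undergoes a half-wave phase shift.
Bottom surface (1.47 → 1.33): reflection off a lower-index medium gives no phase shift.
Net: one phase inversion between the two reflected rays.
With one net inversion, destructive interference in reflection requires 2 n t = m λ.
Minimum nonzero at m = 1: t = λ / (2 n) = 443 / (2 × 1.47) = 151 nm.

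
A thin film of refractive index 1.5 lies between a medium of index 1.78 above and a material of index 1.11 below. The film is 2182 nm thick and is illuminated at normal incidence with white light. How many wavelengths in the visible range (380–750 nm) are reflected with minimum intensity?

8

At the upper boundary (n = 1.78 to n = 1.5) the reflected ray undergoes no phase shift.
At the lower boundary (n = 1.5 to n = 1.11) the reflected ray undergoes no phase shift.
The two reflections carry the same phase change, so no net offset.
For dark reflection here: 2 n t = (m + ½) λ.
λ = 2 n t / (m + ½) = 6546 / (m + ½) nm.
m=8: 770 nm (IR); m=9: 689 nm (visible); m=10: 623 nm (visible); m=11: 569 nm (visible); m=12: 524 nm (visible); m=13: 485 nm (visible); m=14: 451 nm (visible); m=15: 422 nm (visible); m=16: 397 nm (visible); m=17: 374 nm (UV).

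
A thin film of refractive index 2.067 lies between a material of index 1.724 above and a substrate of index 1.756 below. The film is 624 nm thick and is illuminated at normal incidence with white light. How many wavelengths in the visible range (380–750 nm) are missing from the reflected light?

3

Ray reflecting at the top interface goes from n = 1.724 toward n = 2.067: a half-wave phase shift.
At the lower boundary (n = 2.067 to n = 1.756) the reflected ray undergoes no phase shift.
Exactly one π shift → a net half-wave offset.
So the condition for destructive reflection is 2 n t = m λ.
λ = 2 n t / m = 2580 / m nm.
m=3: 860 nm (IR); m=4: 645 nm (visible); m=5: 516 nm (visible); m=6: 430 nm (visible); m=7: 369 nm (UV).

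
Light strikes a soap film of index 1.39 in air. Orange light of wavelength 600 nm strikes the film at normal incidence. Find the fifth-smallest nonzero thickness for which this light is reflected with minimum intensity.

Ray reflecting at the top interface goes from n = 1.0 toward n = 1.39: a half-wave phase shift.
At the lower boundary (n = 1.39 to n = 1.0) the reflected ray undergoes no phase shift.
The two reflections differ by half a wavelength.
For weak reflection here: 2 n t = m λ.
The fifth-smallest nonzero thickness corresponds to m = 5: t = m λ / (2 n) = 5.00 × 600 / (2 × 1.39) = 1079 nm.

1079 nm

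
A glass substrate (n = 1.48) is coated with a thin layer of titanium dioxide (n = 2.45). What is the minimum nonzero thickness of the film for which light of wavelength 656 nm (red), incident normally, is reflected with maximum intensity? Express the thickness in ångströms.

669 Å

Ray reflecting at the top interface goes from n = 1.0 toward n = 2.45: a half-wave phase shift.
Bottom surface (2.45 → 1.48): reflection off a lower-index medium gives no phase shift.
Exactly one π shift → a net half-wave offset.
For strong reflection here: 2 n t = (m + ½) λ.
Minimum at m = 0: t = λ / (4 n) = 656 / (4 × 2.45) = 66.9 nm.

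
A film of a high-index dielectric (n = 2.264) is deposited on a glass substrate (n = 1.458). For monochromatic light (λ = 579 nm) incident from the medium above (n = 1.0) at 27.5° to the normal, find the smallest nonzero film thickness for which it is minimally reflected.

At the upper boundary (n = 1.0 to n = 2.264) the reflected ray undergoes a half-wave phase shift.
Bottom surface (2.264 → 1.458): reflection off a lower-index medium gives no phase shift.
Exactly one π shift → a net half-wave offset.
With one net inversion, destructive interference in reflection requires 2 n t cos θ_r = m λ.
Snell's law: 1.0 sin 27.5° = 2.264 sin θ_r → sin θ_r = 0.204, cos θ_r = 0.979.
Minimum nonzero at m = 1: t = λ / (2 n cos θ_r) = 579 / (2 × 2.264 × 0.979) = 131 nm.

131 nm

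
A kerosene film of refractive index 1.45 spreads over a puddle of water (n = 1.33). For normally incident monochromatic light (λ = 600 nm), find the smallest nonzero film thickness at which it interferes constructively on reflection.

Top surface (1.0 → 1.45): reflection off a higher-index medium gives a half-wave phase shift.
At the lower boundary (n = 1.45 to n = 1.33) the reflected ray undergoes no phase shift.
The two reflections differ by half a wavelength.
With one net inversion, constructive interference in reflection requires 2 n t = (m + ½) λ.
Minimum at m = 0: t = λ / (4 n) = 600 / (4 × 1.45) = 103 nm.

103 nm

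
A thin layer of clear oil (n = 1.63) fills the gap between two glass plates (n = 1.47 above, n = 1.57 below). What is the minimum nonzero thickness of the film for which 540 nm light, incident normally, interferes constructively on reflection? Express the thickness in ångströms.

At the upper boundary (n = 1.47 to n = 1.63) the reflected ray undergoes a half-wave phase shift.
Bottom surface (1.63 → 1.57): reflection off a lower-index medium gives no phase shift.
The two reflections differ by half a wavelength.
So the condition for constructive reflection is 2 n t = (m + ½) λ.
Minimum at m = 0: t = λ / (4 n) = 540 / (4 × 1.63) = 82.8 nm.

828 Å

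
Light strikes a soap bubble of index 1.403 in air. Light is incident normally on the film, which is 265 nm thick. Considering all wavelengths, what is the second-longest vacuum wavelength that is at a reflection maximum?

496 nm

Ray reflecting at the top interface goes from n = 1.0 toward n = 1.403: a half-wave phase shift.
Ray reflecting at the bottom interface goes from n = 1.403 toward n = 1.0: no phase shift.
The two reflections differ by half a wavelength.
So the condition for constructive reflection is 2 n t = (m + ½) λ.
λ = 2 n t / (m + ½). The second-longest wavelength is m = 1: λ = 2 × 1.403 × 265 / 1.50 = 496 nm.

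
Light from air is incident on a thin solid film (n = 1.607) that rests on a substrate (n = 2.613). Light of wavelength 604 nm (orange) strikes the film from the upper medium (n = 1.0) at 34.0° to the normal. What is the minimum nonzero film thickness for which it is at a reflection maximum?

200 nm

Ray reflecting at the top interface goes from n = 1.0 toward n = 1.607: a half-wave phase shift.
Ray reflecting at the bottom interface goes from n = 1.607 toward n = 2.613: a half-wave phase shift.
The two reflections carry the same phase change, so no net offset.
So the condition for constructive reflection is 2 n t cos θ_r = m λ.
Snell's law: 1.0 sin 34.0° = 1.607 sin θ_r → sin θ_r = 0.348, cos θ_r = 0.938.
Minimum nonzero at m = 1: t = λ / (2 n cos θ_r) = 604 / (2 × 1.607 × 0.938) = 200 nm.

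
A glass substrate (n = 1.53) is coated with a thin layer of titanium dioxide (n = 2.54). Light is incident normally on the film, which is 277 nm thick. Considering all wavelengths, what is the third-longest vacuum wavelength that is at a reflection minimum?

469 nm

Top surface (1.0 → 2.54): reflection off a higher-index medium gives a half-wave phase shift.
Ray reflecting at the bottom interface goes from n = 2.54 toward n = 1.53: no phase shift.
Net: one phase inversion between the two reflected rays.
With one net inversion, destructive interference in reflection requires 2 n t = m λ.
λ = 2 n t / m. The third-longest wavelength is m = 3: λ = 2 × 2.54 × 277 / 3.00 = 469 nm.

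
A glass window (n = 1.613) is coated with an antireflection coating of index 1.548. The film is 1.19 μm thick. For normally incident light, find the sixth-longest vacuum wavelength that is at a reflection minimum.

670 nm

Top surface (1.0 → 1.548): reflection off a higher-index medium gives a half-wave phase shift.
Ray reflecting at the bottom interface goes from n = 1.548 toward n = 1.613: a half-wave phase shift.
The two reflections carry the same phase change, so no net offset.
So the condition for destructive reflection is 2 n t = (m + ½) λ.
λ = 2 n t / (m + ½). The sixth-longest wavelength is m = 5: λ = 2 × 1.548 × 1190 / 5.50 = 670 nm.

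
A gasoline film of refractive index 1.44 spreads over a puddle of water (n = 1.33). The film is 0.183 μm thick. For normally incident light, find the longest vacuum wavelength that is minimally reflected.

Top surface (1.0 → 1.44): reflection off a higher-index medium gives a half-wave phase shift.
At the lower boundary (n = 1.44 to n = 1.33) the reflected ray undergoes no phase shift.
The two reflections differ by half a wavelength.
With one net inversion, destructive interference in reflection requires 2 n t = m λ.
λ = 2 n t / m. The longest wavelength is m = 1: λ = 2 × 1.44 × 183 / 1.00 = 527 nm.

527 nm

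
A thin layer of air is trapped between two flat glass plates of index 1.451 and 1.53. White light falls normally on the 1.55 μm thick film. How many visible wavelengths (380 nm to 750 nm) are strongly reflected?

Top surface (1.451 → 1.0): reflection off a lower-index medium gives no phase shift.
Bottom surface (1.0 → 1.53): reflection off a higher-index medium gives a half-wave phase shift.
The two reflections differ by half a wavelength.
So the condition for constructive reflection is 2 n t = (m + ½) λ.
λ = 2 n t / (m + ½) = 3100 / (m + ½) nm.
m=3: 886 nm (IR); m=4: 689 nm (visible); m=5: 564 nm (visible); m=6: 477 nm (visible); m=7: 413 nm (visible); m=8: 365 nm (UV).

4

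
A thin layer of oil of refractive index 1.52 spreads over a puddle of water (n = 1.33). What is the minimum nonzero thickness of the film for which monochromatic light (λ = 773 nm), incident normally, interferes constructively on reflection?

127 nm

Ray reflecting at the top interface goes from n = 1.0 toward n = 1.52: a half-wave phase shift.
At the lower boundary (n = 1.52 to n = 1.33) the reflected ray undergoes no phase shift.
Exactly one π shift → a net half-wave offset.
With one net inversion, constructive interference in reflection requires 2 n t = (m + ½) λ.
Minimum at m = 0: t = λ / (4 n) = 773 / (4 × 1.52) = 127 nm.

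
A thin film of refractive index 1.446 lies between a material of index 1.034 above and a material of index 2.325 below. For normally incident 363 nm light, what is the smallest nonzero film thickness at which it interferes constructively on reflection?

Ray reflecting at the top interface goes from n = 1.034 toward n = 1.446: a half-wave phase shift.
At the lower boundary (n = 1.446 to n = 2.325) the reflected ray undergoes a half-wave phase shift.
Net: no relative phase inversion (both shifts match).
So the condition for constructive reflection is 2 n t = m λ.
The smallest nonzero thickness corresponds to m = 1: t = m λ / (2 n) = 1.00 × 363 / (2 × 1.446) = 126 nm.

126 nm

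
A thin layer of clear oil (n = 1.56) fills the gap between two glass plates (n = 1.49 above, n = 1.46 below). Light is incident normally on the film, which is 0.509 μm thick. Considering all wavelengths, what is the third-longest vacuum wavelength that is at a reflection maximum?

635 nm

At the upper boundary (n = 1.49 to n = 1.56) the reflected ray undergoes a half-wave phase shift.
Ray reflecting at the bottom interface goes from n = 1.56 toward n = 1.46: no phase shift.
Net: one phase inversion between the two reflected rays.
For maximum reflection here: 2 n t = (m + ½) λ.
λ = 2 n t / (m + ½). The third-longest wavelength is m = 2: λ = 2 × 1.56 × 509 / 2.50 = 635 nm.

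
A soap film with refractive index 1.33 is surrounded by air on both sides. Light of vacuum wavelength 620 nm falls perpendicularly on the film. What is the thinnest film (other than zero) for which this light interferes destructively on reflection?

Ray reflecting at the top interface goes from n = 1.0 toward n = 1.33: a half-wave phase shift.
Ray reflecting at the bottom interface goes from n = 1.33 toward n = 1.0: no phase shift.
Exactly one π shift → a net half-wave offset.
So the condition for destructive reflection is 2 n t = m λ.
Minimum nonzero at m = 1: t = λ / (2 n) = 620 / (2 × 1.33) = 233 nm.

233 nm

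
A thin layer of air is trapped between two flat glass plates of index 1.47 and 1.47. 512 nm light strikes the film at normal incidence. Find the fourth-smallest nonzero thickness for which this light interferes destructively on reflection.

Ray reflecting at the top interface goes from n = 1.47 toward n = 1.0: no phase shift.
Ray reflecting at the bottom interface goes from n = 1.0 toward n = 1.47: a half-wave phase shift.
Exactly one π shift → a net half-wave offset.
With one net inversion, destructive interference in reflection requires 2 n t = m λ.
The fourth-smallest nonzero thickness corresponds to m = 4: t = m λ / (2 n) = 4.00 × 512 / (2 × 1.0) = 1024 nm.

1024 nm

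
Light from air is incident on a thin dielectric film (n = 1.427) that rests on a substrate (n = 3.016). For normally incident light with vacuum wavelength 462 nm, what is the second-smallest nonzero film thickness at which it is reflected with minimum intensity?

Ray reflecting at the top interface goes from n = 1.0 toward n = 1.427: a half-wave phase shift.
At the lower boundary (n = 1.427 to n = 3.016) the reflected ray undergoes a half-wave phase shift.
Zero or two π shifts → no net half-wave offset.
So the condition for destructive reflection is 2 n t = (m + ½) λ.
The second-smallest nonzero thickness corresponds to m = 1: t = (m + ½) λ / (2 n) = 1.50 × 462 / (2 × 1.427) = 243 nm.

243 nm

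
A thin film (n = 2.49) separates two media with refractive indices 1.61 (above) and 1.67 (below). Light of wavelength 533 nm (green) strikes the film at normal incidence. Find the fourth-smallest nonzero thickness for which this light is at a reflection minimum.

428 nm

Ray reflecting at the top interface goes from n = 1.61 toward n = 2.49: a half-wave phase shift.
Bottom surface (2.49 → 1.67): reflection off a lower-index medium gives no phase shift.
Net: one phase inversion between the two reflected rays.
With one net inversion, destructive interference in reflection requires 2 n t = m λ.
The fourth-smallest nonzero thickness corresponds to m = 4: t = m λ / (2 n) = 4.00 × 533 / (2 × 2.49) = 428 nm.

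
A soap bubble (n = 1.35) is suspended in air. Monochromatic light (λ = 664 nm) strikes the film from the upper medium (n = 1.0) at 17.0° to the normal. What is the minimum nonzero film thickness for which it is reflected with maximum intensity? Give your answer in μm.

Ray reflecting at the top interface goes from n = 1.0 toward n = 1.35: a half-wave phase shift.
Ray reflecting at the bottom interface goes from n = 1.35 toward n = 1.0: no phase shift.
Net: one phase inversion between the two reflected rays.
So the condition for constructive reflection is 2 n t cos θ_r = (m + ½) λ.
Snell's law: 1.0 sin 17.0° = 1.35 sin θ_r → sin θ_r = 0.217, cos θ_r = 0.976.
Minimum at m = 0: t = λ / (4 n cos θ_r) = 664 / (4 × 1.35 × 0.976) = 126 nm.

0.126 μm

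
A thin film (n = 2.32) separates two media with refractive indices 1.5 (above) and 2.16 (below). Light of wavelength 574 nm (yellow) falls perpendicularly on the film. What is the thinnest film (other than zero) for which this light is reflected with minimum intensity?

Top surface (1.5 → 2.32): reflection off a higher-index medium gives a half-wave phase shift.
Bottom surface (2.32 → 2.16): reflection off a lower-index medium gives no phase shift.
Net: one phase inversion between the two reflected rays.
So the condition for destructive reflection is 2 n t = m λ.
Minimum nonzero at m = 1: t = λ / (2 n) = 574 / (2 × 2.32) = 124 nm.

124 nm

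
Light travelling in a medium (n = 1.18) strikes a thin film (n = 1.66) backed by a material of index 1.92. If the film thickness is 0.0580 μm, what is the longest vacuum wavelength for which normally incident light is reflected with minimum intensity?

Ray reflecting at the top interface goes from n = 1.18 toward n = 1.66: a half-wave phase shift.
At the lower boundary (n = 1.66 to n = 1.92) the reflected ray undergoes a half-wave phase shift.
The two reflections carry the same phase change, so no net offset.
For dark reflection here: 2 n t = (m + ½) λ.
λ = 2 n t / (m + ½). The longest wavelength is m = 0: λ = 2 × 1.66 × 58.0 / 0.500 = 385 nm.

385 nm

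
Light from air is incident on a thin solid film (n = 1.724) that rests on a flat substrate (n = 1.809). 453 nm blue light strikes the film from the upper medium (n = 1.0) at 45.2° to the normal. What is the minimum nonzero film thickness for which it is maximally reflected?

144 nm

Top surface (1.0 → 1.724): reflection off a higher-index medium gives a half-wave phase shift.
At the lower boundary (n = 1.724 to n = 1.809) the reflected ray undergoes a half-wave phase shift.
Net: no relative phase inversion (both shifts match).
So the condition for constructive reflection is 2 n t cos θ_r = m λ.
Snell's law: 1.0 sin 45.2° = 1.724 sin θ_r → sin θ_r = 0.412, cos θ_r = 0.911.
Minimum nonzero at m = 1: t = λ / (2 n cos θ_r) = 453 / (2 × 1.724 × 0.911) = 144 nm.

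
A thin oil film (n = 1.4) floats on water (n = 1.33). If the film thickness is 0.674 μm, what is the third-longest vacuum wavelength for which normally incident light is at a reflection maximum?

755 nm

At the upper boundary (n = 1.0 to n = 1.4) the reflected ray undergoes a half-wave phase shift.
Bottom surface (1.4 → 1.33): reflection off a lower-index medium gives no phase shift.
The two reflections differ by half a wavelength.
So the condition for constructive reflection is 2 n t = (m + ½) λ.
λ = 2 n t / (m + ½). The third-longest wavelength is m = 2: λ = 2 × 1.4 × 674 / 2.50 = 755 nm.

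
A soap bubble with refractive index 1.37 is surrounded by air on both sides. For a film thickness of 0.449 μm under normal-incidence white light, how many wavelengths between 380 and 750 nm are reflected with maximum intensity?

At the upper boundary (n = 1.0 to n = 1.37) the reflected ray undergoes a half-wave phase shift.
Bottom surface (1.37 → 1.0): reflection off a lower-index medium gives no phase shift.
Net: one phase inversion between the two reflected rays.
With one net inversion, constructive interference in reflection requires 2 n t = (m + ½) λ.
λ = 2 n t / (m + ½) = 1230 / (m + ½) nm.
m=1: 820 nm (IR); m=2: 492 nm (visible); m=3: 352 nm (UV).

1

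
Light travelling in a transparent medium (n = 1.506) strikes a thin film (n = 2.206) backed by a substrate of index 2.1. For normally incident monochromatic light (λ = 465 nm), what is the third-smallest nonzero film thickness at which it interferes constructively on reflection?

263 nm

Ray reflecting at the top interface goes from n = 1.506 toward n = 2.206: a half-wave phase shift.
At the lower boundary (n = 2.206 to n = 2.1) the reflected ray undergoes no phase shift.
Net: one phase inversion between the two reflected rays.
For bright reflection here: 2 n t = (m + ½) λ.
The third-smallest nonzero thickness corresponds to m = 2: t = (m + ½) λ / (2 n) = 2.50 × 465 / (2 × 2.206) = 263 nm.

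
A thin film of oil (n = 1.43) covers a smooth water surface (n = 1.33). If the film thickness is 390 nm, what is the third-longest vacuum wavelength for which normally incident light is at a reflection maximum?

Top surface (1.0 → 1.43): reflection off a higher-index medium gives a half-wave phase shift.
Bottom surface (1.43 → 1.33): reflection off a lower-index medium gives no phase shift.
Exactly one π shift → a net half-wave offset.
So the condition for constructive reflection is 2 n t = (m + ½) λ.
λ = 2 n t / (m + ½). The third-longest wavelength is m = 2: λ = 2 × 1.43 × 390 / 2.50 = 446 nm.

446 nm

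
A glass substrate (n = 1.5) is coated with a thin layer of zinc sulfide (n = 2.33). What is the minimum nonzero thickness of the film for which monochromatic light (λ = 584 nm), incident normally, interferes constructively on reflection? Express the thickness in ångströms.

Top surface (1.0 → 2.33): reflection off a higher-index medium gives a half-wave phase shift.
Ray reflecting at the bottom interface goes from n = 2.33 toward n = 1.5: no phase shift.
The two reflections differ by half a wavelength.
With one net inversion, constructive interference in reflection requires 2 n t = (m + ½) λ.
Minimum at m = 0: t = λ / (4 n) = 584 / (4 × 2.33) = 62.7 nm.

627 Å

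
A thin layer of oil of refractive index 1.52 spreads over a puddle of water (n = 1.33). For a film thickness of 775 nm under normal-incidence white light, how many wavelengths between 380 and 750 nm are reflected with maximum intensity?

3

At the upper boundary (n = 1.0 to n = 1.52) the reflected ray undergoes a half-wave phase shift.
Ray reflecting at the bottom interface goes from n = 1.52 toward n = 1.33: no phase shift.
The two reflections differ by half a wavelength.
With one net inversion, constructive interference in reflection requires 2 n t = (m + ½) λ.
λ = 2 n t / (m + ½) = 2356 / (m + ½) nm.
m=2: 942 nm (IR); m=3: 673 nm (visible); m=4: 524 nm (visible); m=5: 428 nm (visible); m=6: 362 nm (UV).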